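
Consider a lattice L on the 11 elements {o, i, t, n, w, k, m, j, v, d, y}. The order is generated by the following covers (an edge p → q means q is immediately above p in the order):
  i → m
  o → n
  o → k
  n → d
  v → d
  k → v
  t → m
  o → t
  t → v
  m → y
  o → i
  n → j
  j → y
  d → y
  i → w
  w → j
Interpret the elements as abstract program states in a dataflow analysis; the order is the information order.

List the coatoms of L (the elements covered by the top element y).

The coatoms are exactly the elements covered by y: d, j, m.

d, j, m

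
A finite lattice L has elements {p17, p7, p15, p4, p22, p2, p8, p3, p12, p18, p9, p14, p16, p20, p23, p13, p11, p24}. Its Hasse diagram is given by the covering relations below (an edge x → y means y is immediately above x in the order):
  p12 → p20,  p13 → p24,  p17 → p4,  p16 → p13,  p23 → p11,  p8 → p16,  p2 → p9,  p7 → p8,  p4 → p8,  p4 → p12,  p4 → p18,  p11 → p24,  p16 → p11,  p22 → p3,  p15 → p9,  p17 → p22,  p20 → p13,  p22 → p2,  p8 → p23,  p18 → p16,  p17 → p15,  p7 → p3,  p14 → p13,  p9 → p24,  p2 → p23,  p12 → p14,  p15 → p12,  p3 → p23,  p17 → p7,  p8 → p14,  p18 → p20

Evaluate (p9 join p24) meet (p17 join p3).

p3

p9 ∨ p24 = p24
p17 ∨ p3 = p3
p24 ∧ p3 = p3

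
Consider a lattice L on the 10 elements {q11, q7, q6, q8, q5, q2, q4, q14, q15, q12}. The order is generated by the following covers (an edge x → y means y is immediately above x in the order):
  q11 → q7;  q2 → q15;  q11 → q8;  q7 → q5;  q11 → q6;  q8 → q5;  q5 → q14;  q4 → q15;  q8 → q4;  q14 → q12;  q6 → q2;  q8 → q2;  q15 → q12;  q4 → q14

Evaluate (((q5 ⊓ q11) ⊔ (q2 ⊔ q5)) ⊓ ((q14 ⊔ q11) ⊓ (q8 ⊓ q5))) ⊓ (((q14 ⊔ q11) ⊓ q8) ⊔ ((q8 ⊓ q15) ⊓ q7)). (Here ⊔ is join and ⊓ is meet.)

q8

q5 ∧ q11 = q11
q2 ∨ q5 = q12
q11 ∨ q12 = q12
q14 ∨ q11 = q14
q8 ∧ q5 = q8
q14 ∧ q8 = q8
q12 ∧ q8 = q8
q14 ∨ q11 = q14
q14 ∧ q8 = q8
q8 ∧ q15 = q8
q8 ∧ q7 = q11
q8 ∨ q11 = q8
q8 ∧ q8 = q8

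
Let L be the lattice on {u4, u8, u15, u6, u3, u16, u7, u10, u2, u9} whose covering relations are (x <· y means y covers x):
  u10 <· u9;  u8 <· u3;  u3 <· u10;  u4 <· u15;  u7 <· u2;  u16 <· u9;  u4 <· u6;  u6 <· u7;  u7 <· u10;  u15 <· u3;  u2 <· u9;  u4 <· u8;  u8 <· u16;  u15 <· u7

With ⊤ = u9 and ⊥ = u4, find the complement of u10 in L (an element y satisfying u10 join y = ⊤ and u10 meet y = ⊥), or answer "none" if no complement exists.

none

For every candidate y, either u10 ∨ y ≠ u9 or u10 ∧ y ≠ u4; no complement exists.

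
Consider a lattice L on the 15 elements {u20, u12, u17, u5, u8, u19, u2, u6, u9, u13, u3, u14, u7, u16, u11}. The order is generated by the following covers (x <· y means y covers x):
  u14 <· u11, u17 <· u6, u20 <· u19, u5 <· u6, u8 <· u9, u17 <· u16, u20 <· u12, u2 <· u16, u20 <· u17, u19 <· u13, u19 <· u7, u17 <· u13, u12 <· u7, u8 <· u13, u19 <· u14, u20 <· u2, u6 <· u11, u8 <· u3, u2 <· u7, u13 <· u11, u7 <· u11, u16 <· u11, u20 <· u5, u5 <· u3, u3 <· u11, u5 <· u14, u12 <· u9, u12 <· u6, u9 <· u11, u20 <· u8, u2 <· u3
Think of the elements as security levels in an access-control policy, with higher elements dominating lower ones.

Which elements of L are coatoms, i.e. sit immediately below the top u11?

The coatoms are exactly the elements covered by u11: u13, u14, u16, u3, u6, u7, u9.

u13, u14, u16, u3, u6, u7, u9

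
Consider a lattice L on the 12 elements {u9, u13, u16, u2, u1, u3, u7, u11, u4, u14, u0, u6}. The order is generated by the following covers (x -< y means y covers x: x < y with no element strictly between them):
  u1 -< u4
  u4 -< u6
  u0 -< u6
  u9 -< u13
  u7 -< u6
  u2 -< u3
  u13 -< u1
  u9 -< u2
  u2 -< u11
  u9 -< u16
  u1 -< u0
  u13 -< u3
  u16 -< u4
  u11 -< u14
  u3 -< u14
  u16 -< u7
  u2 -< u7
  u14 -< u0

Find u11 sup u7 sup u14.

u6

Common upper bounds of {u11, u7, u14}: u6.
The least among these is u6.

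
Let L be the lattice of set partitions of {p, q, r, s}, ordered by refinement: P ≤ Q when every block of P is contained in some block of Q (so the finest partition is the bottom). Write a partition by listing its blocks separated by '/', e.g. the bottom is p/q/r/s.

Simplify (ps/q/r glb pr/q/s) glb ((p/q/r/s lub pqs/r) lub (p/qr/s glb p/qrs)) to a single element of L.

p/q/r/s

ps/q/r ∧ pr/q/s = p/q/r/s
p/q/r/s ∨ pqs/r = pqs/r
p/qr/s ∧ p/qrs = p/qr/s
pqs/r ∨ p/qr/s = pqrs
p/q/r/s ∧ pqrs = p/q/r/s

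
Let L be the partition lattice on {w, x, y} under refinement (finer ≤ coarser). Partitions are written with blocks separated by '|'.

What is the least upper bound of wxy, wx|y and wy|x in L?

Common upper bounds of {wxy, wx|y, wy|x}: wxy.
The least among these is wxy.

wxy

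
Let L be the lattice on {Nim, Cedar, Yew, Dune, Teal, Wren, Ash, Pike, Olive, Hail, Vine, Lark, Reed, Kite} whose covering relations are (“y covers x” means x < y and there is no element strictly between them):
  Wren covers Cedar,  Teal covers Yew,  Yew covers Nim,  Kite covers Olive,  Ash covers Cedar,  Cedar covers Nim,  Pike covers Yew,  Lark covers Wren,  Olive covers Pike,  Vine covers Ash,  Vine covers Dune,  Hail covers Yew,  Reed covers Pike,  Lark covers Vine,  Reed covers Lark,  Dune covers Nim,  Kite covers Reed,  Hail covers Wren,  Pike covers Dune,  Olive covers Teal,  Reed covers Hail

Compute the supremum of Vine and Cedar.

Common upper bounds of {Vine, Cedar}: Kite, Lark, Reed, Vine.
The least among these is Vine.

Vine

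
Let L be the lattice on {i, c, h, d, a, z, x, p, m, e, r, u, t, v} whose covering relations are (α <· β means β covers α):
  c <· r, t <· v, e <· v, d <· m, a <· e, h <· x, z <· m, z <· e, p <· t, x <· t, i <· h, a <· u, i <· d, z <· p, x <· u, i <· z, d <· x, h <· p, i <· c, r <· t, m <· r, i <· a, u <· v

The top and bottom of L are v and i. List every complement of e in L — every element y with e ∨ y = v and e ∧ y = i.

c, d, h, x

Need y with e ∨ y = v and e ∧ y = i.
Checking each element gives: c, d, h, x.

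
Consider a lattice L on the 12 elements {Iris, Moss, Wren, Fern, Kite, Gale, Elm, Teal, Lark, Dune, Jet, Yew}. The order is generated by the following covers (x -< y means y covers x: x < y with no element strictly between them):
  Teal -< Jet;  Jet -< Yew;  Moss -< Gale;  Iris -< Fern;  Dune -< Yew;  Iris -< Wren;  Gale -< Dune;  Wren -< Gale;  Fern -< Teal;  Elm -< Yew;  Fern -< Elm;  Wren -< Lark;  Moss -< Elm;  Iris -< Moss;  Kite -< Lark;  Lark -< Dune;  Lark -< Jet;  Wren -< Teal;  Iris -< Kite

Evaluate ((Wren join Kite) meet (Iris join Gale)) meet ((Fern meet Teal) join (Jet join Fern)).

Wren

Wren ∨ Kite = Lark
Iris ∨ Gale = Gale
Lark ∧ Gale = Wren
Fern ∧ Teal = Fern
Jet ∨ Fern = Jet
Fern ∨ Jet = Jet
Wren ∧ Jet = Wren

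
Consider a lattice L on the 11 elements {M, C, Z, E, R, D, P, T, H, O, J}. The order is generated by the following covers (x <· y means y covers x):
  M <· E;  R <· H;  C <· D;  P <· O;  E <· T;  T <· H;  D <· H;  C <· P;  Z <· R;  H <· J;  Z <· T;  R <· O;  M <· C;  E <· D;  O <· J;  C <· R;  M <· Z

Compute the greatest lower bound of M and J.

Common lower bounds of {M, J}: M.
The greatest among these is M.

M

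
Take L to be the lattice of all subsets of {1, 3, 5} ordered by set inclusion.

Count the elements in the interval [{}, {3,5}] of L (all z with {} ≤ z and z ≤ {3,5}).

The interval [{}, {3,5}] = {{3,5}, {3}, {5}, {}}, which has 4 elements.

4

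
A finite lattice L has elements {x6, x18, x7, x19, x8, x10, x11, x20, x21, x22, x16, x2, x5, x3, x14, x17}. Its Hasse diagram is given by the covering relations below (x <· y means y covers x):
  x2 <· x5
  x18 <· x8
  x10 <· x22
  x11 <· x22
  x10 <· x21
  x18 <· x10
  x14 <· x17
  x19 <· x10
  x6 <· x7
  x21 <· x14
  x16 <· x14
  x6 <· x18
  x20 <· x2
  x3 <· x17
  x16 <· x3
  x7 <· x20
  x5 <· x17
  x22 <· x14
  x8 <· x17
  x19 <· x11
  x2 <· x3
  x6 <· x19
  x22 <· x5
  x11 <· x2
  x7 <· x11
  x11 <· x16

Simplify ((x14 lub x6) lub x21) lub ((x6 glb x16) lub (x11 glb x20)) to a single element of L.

x14 ∨ x6 = x14
x14 ∨ x21 = x14
x6 ∧ x16 = x6
x11 ∧ x20 = x7
x6 ∨ x7 = x7
x14 ∨ x7 = x14

x14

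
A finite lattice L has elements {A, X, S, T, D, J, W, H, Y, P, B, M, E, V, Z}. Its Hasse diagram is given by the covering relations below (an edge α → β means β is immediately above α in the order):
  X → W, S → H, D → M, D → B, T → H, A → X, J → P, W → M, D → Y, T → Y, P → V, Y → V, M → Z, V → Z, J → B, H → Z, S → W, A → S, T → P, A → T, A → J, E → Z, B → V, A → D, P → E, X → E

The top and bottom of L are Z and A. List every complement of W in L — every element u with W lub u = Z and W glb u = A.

Need u with W ∨ u = Z and W ∧ u = A.
Checking each element gives: B, J, P, T, V, Y.

B, J, P, T, V, Y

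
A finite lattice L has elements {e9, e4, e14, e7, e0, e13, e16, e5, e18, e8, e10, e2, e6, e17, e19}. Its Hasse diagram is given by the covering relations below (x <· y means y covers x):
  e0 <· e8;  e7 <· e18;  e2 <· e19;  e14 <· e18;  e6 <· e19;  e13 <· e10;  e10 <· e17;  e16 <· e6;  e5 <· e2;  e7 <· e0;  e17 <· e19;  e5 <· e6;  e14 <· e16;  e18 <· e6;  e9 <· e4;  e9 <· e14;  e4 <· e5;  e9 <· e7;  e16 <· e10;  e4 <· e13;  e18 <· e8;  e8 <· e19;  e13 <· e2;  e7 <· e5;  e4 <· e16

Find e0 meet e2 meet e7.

Common lower bounds of {e0, e2, e7}: e7, e9.
The greatest among these is e7.

e7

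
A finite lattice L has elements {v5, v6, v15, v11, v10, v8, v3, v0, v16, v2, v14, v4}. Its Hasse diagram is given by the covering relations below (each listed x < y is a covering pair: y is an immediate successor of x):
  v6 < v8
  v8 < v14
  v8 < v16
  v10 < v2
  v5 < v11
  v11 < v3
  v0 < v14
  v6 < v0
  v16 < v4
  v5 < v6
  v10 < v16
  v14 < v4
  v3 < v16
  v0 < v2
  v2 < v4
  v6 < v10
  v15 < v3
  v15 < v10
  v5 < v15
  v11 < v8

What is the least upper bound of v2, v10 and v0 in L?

Common upper bounds of {v2, v10, v0}: v2, v4.
The least among these is v2.

v2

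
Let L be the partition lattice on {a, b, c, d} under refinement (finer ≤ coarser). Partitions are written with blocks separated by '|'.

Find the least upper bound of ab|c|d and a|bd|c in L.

Common upper bounds of {ab|c|d, a|bd|c}: abcd, abd|c.
The least among these is abd|c.

abd|c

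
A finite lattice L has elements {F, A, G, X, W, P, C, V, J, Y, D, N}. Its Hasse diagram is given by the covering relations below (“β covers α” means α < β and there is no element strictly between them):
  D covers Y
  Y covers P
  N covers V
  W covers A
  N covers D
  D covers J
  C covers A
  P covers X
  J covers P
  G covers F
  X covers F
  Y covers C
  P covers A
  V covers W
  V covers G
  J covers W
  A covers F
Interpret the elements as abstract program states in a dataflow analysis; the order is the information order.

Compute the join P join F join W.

J

Common upper bounds of {P, F, W}: D, J, N.
The least among these is J.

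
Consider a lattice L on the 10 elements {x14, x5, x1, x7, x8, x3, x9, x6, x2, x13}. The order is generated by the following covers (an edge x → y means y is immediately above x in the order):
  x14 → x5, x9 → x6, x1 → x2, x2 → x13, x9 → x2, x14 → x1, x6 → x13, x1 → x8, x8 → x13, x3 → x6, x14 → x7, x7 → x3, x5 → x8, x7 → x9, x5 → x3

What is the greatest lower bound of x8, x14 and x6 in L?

x14

Common lower bounds of {x8, x14, x6}: x14.
The greatest among these is x14.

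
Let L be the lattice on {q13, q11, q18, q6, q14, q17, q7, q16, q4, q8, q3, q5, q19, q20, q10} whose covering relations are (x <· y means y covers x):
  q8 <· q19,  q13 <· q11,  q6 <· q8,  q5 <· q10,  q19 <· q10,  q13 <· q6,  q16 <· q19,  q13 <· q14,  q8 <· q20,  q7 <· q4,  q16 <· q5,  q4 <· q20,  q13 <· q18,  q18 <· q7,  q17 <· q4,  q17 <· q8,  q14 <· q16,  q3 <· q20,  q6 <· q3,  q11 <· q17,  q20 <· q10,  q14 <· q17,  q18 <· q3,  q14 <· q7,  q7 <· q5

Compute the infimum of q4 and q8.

Common lower bounds of {q4, q8}: q11, q13, q14, q17.
The greatest among these is q17.

q17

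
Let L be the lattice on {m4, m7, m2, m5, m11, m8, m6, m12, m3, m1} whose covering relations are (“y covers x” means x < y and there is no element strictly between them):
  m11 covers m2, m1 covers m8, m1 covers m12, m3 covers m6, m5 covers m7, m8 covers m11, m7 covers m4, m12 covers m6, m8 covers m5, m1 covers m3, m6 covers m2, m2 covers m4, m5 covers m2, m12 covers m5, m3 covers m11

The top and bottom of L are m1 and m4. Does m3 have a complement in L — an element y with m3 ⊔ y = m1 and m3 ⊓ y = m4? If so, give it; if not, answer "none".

m7

Need y with m3 ∨ y = m1 and m3 ∧ y = m4.
Checking each element gives: m7.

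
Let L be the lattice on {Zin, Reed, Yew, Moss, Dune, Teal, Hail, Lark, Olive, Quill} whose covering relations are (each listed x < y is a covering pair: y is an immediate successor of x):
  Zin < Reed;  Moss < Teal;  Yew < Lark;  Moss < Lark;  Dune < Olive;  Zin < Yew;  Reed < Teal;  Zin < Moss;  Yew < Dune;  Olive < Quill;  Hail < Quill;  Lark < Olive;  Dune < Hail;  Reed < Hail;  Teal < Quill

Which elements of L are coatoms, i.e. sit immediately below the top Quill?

Hail, Olive, Teal

The coatoms are exactly the elements covered by Quill: Hail, Olive, Teal.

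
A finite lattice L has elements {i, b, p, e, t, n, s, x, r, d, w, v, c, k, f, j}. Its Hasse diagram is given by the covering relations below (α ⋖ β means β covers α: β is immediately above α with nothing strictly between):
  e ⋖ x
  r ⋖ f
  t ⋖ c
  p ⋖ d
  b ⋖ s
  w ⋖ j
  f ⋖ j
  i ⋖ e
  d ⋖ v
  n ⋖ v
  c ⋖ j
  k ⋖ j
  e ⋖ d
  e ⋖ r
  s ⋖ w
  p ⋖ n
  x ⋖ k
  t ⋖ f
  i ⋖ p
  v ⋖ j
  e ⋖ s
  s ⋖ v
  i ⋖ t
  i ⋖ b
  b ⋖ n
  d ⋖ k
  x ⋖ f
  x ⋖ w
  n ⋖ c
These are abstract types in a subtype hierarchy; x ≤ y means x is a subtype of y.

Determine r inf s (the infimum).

Common lower bounds of {r, s}: e, i.
The greatest among these is e.

e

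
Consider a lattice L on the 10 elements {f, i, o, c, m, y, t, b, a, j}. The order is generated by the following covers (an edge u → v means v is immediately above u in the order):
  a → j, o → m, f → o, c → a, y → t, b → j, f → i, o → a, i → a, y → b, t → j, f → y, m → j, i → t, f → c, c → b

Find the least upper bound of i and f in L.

Common upper bounds of {i, f}: a, i, j, t.
The least among these is i.

i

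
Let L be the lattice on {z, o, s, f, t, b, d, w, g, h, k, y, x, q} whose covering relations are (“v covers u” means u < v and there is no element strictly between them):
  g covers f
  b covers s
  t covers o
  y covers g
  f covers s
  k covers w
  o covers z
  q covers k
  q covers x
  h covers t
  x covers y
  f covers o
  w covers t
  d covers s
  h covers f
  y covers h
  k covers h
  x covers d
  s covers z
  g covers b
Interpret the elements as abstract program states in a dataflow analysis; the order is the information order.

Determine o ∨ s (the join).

Common upper bounds of {o, s}: f, g, h, k, q, x, y.
The least among these is f.

f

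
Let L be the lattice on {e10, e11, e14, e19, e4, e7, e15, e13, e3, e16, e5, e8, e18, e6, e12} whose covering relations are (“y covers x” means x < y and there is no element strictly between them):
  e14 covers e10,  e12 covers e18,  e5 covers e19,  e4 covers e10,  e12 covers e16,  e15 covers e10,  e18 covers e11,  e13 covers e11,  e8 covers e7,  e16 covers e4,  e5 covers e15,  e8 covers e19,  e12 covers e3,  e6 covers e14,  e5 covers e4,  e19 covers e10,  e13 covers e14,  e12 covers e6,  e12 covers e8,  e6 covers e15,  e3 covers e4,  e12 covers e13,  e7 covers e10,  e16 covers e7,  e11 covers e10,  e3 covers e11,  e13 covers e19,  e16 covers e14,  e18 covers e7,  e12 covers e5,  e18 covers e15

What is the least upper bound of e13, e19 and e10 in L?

Common upper bounds of {e13, e19, e10}: e12, e13.
The least among these is e13.

e13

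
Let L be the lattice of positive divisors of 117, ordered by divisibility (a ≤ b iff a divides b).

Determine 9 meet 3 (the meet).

3

In the divisibility order, the meet is the greatest common divisor: gcd(9, 3) = 3.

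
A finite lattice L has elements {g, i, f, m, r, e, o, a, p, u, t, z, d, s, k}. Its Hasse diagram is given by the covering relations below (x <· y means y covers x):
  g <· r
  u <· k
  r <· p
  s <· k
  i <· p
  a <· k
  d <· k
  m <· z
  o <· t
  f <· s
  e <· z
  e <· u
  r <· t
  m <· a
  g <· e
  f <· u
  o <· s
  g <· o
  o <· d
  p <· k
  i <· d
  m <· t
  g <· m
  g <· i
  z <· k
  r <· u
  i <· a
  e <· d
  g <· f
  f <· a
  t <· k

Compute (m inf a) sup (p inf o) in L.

m

m ∧ a = m
p ∧ o = g
m ∨ g = m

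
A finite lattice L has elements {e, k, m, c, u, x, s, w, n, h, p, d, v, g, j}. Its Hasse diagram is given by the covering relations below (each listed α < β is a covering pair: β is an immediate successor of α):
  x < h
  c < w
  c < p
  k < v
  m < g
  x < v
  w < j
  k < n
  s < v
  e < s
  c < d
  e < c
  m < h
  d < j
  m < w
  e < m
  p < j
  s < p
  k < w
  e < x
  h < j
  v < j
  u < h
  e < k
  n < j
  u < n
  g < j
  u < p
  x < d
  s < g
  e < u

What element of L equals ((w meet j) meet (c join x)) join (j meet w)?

w ∧ j = w
c ∨ x = d
w ∧ d = c
j ∧ w = w
c ∨ w = w

w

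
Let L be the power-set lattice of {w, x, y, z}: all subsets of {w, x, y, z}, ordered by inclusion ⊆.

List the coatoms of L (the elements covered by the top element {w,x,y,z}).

The coatoms are exactly the elements covered by {w,x,y,z}: {w,x,y}, {w,x,z}, {w,y,z}, {x,y,z}.

{w,x,y}, {w,x,z}, {w,y,z}, {x,y,z}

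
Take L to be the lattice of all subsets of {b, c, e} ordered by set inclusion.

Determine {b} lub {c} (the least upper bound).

{b,c}

Common upper bounds of {{b}, {c}}: {b,c,e}, {b,c}.
The least among these is {b,c}.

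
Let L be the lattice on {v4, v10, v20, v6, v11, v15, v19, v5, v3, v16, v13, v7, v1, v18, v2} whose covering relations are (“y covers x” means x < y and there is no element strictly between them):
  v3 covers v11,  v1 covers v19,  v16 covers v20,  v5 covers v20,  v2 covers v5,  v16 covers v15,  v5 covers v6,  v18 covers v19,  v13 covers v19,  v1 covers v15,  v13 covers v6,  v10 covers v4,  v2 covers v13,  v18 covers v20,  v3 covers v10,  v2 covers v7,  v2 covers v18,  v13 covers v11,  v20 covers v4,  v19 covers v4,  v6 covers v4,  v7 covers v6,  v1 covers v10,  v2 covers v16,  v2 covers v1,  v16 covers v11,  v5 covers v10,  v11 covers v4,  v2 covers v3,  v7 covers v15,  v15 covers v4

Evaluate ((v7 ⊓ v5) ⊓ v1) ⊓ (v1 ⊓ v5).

v4

v7 ∧ v5 = v6
v6 ∧ v1 = v4
v1 ∧ v5 = v10
v4 ∧ v10 = v4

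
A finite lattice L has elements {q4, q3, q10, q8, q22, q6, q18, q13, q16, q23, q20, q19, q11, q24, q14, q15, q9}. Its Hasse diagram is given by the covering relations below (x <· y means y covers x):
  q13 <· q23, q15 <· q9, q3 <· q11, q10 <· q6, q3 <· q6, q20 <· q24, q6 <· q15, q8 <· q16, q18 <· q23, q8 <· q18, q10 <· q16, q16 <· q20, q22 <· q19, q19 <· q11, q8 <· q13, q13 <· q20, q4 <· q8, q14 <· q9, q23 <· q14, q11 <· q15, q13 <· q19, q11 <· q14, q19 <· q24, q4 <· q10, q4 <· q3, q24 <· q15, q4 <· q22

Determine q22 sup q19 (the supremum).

Common upper bounds of {q22, q19}: q11, q14, q15, q19, q24, q9.
The least among these is q19.

q19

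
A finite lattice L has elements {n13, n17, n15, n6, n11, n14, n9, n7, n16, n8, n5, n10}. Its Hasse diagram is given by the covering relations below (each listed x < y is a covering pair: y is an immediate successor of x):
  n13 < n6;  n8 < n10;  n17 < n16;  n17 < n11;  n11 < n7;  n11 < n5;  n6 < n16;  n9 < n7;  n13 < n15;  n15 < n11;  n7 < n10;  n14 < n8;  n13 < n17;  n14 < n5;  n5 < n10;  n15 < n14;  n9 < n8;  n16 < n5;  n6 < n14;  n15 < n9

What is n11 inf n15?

n15

Common lower bounds of {n11, n15}: n13, n15.
The greatest among these is n15.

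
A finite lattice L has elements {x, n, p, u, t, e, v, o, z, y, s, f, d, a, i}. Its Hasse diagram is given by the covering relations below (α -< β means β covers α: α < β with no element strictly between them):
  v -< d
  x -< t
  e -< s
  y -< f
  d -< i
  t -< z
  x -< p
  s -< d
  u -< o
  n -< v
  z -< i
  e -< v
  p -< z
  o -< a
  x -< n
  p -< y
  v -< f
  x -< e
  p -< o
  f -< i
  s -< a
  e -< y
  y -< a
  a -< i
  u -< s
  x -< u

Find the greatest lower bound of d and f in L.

v

Common lower bounds of {d, f}: e, n, v, x.
The greatest among these is v.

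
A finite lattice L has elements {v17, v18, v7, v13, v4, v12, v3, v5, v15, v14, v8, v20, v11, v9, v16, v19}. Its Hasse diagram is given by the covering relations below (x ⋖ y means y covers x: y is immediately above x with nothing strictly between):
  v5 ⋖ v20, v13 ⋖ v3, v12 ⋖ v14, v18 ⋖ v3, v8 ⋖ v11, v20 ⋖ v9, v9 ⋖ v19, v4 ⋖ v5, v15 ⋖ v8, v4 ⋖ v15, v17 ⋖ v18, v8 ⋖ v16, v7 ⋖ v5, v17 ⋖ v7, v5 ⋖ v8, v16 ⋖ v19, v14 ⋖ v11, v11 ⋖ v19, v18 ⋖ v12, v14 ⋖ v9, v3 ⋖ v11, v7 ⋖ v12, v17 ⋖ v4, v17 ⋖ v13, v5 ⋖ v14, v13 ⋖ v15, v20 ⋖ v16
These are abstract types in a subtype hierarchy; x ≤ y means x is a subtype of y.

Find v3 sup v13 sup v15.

Common upper bounds of {v3, v13, v15}: v11, v19.
The least among these is v11.

v11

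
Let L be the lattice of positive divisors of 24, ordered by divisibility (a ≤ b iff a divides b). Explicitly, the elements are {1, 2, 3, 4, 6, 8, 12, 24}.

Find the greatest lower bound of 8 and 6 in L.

2

In the divisibility order, the meet is the greatest common divisor: gcd(8, 6) = 2.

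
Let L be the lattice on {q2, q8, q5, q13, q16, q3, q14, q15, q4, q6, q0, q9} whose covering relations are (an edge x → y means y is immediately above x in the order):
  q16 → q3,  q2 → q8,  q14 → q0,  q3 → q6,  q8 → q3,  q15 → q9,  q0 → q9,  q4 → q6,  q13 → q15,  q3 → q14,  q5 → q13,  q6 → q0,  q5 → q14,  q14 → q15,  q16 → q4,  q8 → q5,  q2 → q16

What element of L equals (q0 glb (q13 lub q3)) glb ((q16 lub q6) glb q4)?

q13 ∨ q3 = q15
q0 ∧ q15 = q14
q16 ∨ q6 = q6
q6 ∧ q4 = q4
q14 ∧ q4 = q16

q16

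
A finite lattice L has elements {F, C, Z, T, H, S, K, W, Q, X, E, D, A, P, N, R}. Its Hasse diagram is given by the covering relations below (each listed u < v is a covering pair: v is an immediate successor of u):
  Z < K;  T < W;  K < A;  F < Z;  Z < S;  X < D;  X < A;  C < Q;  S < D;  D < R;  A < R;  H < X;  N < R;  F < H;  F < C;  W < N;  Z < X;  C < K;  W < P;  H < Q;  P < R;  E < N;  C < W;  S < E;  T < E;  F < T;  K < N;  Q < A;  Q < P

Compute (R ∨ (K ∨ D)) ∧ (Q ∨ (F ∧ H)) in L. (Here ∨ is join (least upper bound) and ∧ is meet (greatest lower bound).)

Q

K ∨ D = R
R ∨ R = R
F ∧ H = F
Q ∨ F = Q
R ∧ Q = Q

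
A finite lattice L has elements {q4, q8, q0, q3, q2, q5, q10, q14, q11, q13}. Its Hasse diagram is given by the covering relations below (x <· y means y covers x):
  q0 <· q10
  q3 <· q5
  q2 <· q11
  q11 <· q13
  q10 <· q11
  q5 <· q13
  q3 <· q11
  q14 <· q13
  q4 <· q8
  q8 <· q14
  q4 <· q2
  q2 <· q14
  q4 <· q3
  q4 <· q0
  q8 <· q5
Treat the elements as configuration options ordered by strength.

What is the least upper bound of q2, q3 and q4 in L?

q11

Common upper bounds of {q2, q3, q4}: q11, q13.
The least among these is q11.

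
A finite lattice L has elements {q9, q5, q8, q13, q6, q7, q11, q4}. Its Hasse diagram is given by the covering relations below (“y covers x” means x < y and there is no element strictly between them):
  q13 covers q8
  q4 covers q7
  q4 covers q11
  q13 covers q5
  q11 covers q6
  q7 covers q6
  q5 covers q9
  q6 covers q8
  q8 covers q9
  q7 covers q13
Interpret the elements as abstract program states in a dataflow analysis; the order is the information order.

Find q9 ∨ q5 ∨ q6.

q7

Common upper bounds of {q9, q5, q6}: q4, q7.
The least among these is q7.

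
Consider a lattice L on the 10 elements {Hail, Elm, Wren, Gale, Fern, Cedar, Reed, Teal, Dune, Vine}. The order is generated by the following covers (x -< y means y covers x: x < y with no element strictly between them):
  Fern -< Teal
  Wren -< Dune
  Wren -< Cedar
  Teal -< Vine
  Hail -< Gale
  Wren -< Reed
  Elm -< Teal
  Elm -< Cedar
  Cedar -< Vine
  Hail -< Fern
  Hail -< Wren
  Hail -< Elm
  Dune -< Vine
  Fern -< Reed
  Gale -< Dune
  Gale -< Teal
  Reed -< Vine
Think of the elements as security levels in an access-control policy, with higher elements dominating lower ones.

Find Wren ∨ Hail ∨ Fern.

Reed

Common upper bounds of {Wren, Hail, Fern}: Reed, Vine.
The least among these is Reed.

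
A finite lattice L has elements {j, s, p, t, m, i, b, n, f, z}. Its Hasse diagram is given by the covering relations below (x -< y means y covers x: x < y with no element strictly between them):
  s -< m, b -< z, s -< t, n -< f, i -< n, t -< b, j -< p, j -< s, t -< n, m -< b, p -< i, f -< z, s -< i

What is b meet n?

t

Common lower bounds of {b, n}: j, s, t.
The greatest among these is t.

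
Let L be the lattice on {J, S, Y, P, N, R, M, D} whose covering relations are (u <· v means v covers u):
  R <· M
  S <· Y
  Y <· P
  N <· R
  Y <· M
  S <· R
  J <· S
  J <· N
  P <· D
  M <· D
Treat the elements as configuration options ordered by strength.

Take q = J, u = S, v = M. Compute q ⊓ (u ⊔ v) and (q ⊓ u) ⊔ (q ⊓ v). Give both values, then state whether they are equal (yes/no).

J; J; yes

u ⊔ v = M, so q ⊓ (u ⊔ v) = J ⊓ M = J.
q ⊓ u = J and q ⊓ v = J, so (q ⊓ u) ⊔ (q ⊓ v) = J ⊔ J = J.
Equal: yes.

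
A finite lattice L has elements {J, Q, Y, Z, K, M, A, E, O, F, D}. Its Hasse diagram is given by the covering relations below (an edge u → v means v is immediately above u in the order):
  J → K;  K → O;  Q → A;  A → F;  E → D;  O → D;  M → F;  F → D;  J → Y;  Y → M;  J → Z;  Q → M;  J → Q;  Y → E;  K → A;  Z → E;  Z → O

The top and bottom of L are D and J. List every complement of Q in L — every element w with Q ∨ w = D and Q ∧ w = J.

Need w with Q ∨ w = D and Q ∧ w = J.
Checking each element gives: E, O, Z.

E, O, Z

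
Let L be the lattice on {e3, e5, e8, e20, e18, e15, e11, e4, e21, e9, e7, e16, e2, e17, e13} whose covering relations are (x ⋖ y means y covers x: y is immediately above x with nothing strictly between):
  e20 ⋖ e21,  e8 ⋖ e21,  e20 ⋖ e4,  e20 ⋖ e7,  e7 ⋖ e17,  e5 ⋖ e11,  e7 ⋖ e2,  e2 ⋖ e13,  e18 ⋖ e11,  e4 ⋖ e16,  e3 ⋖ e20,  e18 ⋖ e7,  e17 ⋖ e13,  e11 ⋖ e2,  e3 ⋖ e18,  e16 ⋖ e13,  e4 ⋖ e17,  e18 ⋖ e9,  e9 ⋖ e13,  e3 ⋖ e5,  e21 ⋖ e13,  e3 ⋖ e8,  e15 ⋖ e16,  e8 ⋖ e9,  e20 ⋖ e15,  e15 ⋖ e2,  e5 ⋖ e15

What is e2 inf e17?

e7

Common lower bounds of {e2, e17}: e18, e20, e3, e7.
The greatest among these is e7.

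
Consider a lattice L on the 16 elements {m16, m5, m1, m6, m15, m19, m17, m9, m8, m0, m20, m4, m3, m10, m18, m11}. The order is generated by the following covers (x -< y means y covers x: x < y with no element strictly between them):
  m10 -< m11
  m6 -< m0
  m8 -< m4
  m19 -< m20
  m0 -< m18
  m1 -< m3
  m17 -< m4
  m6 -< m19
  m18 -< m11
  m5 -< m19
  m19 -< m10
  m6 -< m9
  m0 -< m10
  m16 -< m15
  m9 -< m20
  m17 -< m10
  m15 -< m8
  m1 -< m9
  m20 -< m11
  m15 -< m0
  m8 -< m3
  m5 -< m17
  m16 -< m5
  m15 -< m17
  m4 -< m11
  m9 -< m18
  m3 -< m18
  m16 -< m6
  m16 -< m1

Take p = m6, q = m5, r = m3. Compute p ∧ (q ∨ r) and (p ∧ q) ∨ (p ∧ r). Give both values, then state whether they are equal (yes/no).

m6; m16; no

q ∨ r = m11, so p ∧ (q ∨ r) = m6 ∧ m11 = m6.
p ∧ q = m16 and p ∧ r = m16, so (p ∧ q) ∨ (p ∧ r) = m16 ∨ m16 = m16.
Equal: no.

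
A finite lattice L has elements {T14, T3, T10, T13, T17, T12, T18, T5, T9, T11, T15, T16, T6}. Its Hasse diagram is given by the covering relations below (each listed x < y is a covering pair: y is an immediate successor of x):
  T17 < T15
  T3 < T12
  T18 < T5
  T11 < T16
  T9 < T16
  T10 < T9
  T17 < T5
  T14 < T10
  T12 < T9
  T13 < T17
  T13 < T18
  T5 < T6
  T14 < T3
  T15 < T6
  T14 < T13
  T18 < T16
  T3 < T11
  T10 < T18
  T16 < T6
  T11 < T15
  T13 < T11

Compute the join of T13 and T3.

T11

Common upper bounds of {T13, T3}: T11, T15, T16, T6.
The least among these is T11.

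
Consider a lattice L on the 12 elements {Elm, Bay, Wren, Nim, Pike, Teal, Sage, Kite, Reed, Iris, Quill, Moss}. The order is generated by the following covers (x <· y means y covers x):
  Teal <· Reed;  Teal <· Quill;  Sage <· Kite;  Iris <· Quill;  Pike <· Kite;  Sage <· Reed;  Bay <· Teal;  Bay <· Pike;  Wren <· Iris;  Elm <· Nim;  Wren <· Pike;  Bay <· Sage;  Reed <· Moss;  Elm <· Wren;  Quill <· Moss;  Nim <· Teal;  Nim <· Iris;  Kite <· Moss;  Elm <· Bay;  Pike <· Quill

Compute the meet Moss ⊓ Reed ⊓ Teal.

Teal

Common lower bounds of {Moss, Reed, Teal}: Bay, Elm, Nim, Teal.
The greatest among these is Teal.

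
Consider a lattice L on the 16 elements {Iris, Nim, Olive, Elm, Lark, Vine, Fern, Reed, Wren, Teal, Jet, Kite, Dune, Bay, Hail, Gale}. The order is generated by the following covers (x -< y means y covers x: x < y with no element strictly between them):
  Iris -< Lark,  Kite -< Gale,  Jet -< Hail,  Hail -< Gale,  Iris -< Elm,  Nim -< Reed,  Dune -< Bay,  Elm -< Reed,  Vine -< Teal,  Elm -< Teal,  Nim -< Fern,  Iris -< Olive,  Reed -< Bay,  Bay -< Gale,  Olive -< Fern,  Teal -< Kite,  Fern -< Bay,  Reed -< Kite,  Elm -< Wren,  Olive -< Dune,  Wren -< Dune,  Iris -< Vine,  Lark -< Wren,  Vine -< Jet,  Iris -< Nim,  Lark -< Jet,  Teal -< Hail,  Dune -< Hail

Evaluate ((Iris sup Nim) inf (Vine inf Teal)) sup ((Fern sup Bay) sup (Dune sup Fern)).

Bay

Iris ∨ Nim = Nim
Vine ∧ Teal = Vine
Nim ∧ Vine = Iris
Fern ∨ Bay = Bay
Dune ∨ Fern = Bay
Bay ∨ Bay = Bay
Iris ∨ Bay = Bay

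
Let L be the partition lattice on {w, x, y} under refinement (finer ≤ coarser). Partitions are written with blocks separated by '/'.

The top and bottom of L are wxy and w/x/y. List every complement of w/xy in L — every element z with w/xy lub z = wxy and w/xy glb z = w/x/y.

Need z with w/xy ∨ z = wxy and w/xy ∧ z = w/x/y.
Checking each element gives: wx/y, wy/x.

wx/y, wy/x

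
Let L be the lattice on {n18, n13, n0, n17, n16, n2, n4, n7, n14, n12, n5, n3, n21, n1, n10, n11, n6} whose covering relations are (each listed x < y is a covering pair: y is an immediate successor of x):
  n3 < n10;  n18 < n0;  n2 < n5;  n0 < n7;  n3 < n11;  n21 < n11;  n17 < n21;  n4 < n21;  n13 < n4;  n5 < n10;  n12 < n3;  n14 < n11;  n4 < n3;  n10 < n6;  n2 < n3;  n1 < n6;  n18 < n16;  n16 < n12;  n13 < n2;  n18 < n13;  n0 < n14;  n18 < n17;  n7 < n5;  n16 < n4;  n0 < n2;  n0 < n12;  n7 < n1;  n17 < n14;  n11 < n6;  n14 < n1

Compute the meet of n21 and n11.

n21

Common lower bounds of {n21, n11}: n13, n16, n17, n18, n21, n4.
The greatest among these is n21.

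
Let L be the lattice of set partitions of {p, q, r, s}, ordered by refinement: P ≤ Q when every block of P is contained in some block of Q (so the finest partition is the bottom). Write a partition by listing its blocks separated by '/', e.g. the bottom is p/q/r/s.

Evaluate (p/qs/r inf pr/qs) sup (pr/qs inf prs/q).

p/qs/r ∧ pr/qs = p/qs/r
pr/qs ∧ prs/q = pr/q/s
p/qs/r ∨ pr/q/s = pr/qs

pr/qs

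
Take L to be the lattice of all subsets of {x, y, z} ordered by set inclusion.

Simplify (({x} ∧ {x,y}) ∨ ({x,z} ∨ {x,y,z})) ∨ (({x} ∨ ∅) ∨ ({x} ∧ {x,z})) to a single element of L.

{x} ∧ {x,y} = {x}
{x,z} ∨ {x,y,z} = {x,y,z}
{x} ∨ {x,y,z} = {x,y,z}
{x} ∨ ∅ = {x}
{x} ∧ {x,z} = {x}
{x} ∨ {x} = {x}
{x,y,z} ∨ {x} = {x,y,z}

{x,y,z}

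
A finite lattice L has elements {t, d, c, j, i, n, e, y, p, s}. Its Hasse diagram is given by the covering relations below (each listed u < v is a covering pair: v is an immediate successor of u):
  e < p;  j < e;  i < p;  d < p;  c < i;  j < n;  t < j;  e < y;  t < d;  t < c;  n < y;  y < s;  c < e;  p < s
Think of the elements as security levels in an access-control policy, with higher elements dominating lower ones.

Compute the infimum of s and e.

Common lower bounds of {s, e}: c, e, j, t.
The greatest among these is e.

e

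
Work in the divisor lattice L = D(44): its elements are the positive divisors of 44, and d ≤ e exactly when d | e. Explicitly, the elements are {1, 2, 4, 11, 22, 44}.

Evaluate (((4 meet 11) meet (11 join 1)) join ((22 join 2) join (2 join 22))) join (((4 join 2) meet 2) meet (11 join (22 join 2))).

4 ∧ 11 = 1
11 ∨ 1 = 11
1 ∧ 11 = 1
22 ∨ 2 = 22
2 ∨ 22 = 22
22 ∨ 22 = 22
1 ∨ 22 = 22
4 ∨ 2 = 4
4 ∧ 2 = 2
22 ∨ 2 = 22
11 ∨ 22 = 22
2 ∧ 22 = 2
22 ∨ 2 = 22

22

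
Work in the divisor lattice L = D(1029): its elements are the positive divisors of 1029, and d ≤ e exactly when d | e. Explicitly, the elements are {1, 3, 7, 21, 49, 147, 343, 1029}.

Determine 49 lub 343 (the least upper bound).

In the divisibility order, the join is the least common multiple: lcm(49, 343) = 343.

343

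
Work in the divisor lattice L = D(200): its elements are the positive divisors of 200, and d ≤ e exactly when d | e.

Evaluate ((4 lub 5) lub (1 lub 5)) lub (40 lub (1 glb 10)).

4 ∨ 5 = 20
1 ∨ 5 = 5
20 ∨ 5 = 20
1 ∧ 10 = 1
40 ∨ 1 = 40
20 ∨ 40 = 40

40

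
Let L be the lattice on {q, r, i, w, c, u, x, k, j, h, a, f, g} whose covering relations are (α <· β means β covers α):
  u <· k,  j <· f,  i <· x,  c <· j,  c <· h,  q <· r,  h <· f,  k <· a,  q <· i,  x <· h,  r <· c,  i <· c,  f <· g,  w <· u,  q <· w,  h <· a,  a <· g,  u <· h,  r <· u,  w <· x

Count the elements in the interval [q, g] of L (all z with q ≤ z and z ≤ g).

13

The interval [q, g] = {a, c, f, g, h, i, j, k, q, r, u, w, x}, which has 13 elements.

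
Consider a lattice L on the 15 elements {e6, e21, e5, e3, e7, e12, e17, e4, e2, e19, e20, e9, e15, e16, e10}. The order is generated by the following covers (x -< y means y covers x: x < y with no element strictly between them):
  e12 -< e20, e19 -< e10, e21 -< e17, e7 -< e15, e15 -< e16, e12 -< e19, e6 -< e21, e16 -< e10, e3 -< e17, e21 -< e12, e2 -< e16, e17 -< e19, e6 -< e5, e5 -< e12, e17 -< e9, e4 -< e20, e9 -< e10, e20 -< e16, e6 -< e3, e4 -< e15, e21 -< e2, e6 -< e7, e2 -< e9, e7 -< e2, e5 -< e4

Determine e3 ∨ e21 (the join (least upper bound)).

Common upper bounds of {e3, e21}: e10, e17, e19, e9.
The least among these is e17.

e17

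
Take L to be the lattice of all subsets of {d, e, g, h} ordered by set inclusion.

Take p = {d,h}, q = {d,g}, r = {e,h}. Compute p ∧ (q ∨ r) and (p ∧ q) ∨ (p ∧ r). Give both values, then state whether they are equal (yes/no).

q ∨ r = {d,e,g,h}, so p ∧ (q ∨ r) = {d,h} ∧ {d,e,g,h} = {d,h}.
p ∧ q = {d} and p ∧ r = {h}, so (p ∧ q) ∨ (p ∧ r) = {d} ∨ {h} = {d,h}.
Equal: yes.

{d,h}; {d,h}; yes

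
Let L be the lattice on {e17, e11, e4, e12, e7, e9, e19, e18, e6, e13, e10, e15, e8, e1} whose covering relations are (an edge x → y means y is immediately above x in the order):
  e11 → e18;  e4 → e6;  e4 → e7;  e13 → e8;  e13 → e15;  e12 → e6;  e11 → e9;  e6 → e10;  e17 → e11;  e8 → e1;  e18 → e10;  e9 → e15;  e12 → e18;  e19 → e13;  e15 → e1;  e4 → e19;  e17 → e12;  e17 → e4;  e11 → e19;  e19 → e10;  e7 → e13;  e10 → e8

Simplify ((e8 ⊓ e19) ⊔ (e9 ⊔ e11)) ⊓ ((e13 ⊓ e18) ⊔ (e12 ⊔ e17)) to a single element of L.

e11

e8 ∧ e19 = e19
e9 ∨ e11 = e9
e19 ∨ e9 = e15
e13 ∧ e18 = e11
e12 ∨ e17 = e12
e11 ∨ e12 = e18
e15 ∧ e18 = e11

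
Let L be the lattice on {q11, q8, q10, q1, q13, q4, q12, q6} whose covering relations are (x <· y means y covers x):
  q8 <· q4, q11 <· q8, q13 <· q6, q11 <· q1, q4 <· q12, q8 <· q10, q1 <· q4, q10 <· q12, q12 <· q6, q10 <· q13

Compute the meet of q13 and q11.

Common lower bounds of {q13, q11}: q11.
The greatest among these is q11.

q11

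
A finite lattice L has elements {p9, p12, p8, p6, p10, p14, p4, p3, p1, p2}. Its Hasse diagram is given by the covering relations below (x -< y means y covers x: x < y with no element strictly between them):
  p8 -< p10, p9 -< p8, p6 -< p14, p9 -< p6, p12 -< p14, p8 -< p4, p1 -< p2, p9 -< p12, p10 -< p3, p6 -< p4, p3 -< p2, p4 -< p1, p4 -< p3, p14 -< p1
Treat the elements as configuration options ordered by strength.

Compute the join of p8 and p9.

p8

Common upper bounds of {p8, p9}: p1, p10, p2, p3, p4, p8.
The least among these is p8.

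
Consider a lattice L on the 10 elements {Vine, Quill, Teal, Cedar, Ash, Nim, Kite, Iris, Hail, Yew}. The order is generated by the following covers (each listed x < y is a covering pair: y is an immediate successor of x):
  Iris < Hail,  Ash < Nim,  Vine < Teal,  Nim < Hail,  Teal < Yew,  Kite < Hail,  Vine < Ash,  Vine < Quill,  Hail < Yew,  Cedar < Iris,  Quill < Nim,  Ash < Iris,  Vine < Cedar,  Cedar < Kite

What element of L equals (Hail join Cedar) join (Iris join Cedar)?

Hail ∨ Cedar = Hail
Iris ∨ Cedar = Iris
Hail ∨ Iris = Hail

Hail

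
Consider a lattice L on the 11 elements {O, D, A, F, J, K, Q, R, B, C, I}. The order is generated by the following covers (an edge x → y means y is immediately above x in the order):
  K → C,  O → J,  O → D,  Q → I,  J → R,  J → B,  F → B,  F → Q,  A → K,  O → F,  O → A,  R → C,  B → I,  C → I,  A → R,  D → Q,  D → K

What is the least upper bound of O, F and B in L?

B

Common upper bounds of {O, F, B}: B, I.
The least among these is B.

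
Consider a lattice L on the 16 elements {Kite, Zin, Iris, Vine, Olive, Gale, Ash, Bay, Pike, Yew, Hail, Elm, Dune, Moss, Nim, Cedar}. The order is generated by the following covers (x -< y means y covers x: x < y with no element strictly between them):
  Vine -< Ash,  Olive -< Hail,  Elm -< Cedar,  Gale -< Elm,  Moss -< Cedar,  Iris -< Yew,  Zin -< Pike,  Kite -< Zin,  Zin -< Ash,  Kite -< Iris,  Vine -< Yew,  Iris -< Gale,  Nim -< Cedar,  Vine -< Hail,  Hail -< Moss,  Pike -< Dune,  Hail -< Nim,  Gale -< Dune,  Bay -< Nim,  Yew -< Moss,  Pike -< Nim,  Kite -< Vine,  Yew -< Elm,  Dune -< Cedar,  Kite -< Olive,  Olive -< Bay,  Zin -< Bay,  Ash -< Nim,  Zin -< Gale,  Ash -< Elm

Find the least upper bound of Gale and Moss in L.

Common upper bounds of {Gale, Moss}: Cedar.
The least among these is Cedar.

Cedar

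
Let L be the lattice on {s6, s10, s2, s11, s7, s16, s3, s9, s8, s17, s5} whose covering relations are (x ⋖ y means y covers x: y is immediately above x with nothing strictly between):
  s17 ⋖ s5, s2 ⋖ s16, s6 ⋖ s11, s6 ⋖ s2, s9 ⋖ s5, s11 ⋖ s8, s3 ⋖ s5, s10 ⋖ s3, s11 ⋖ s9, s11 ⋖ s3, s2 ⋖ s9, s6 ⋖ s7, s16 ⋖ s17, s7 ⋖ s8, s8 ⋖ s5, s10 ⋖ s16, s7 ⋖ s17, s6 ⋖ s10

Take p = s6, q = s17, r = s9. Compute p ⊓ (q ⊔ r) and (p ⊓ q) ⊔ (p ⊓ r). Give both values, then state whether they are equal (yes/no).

s6; s6; yes

q ⊔ r = s5, so p ⊓ (q ⊔ r) = s6 ⊓ s5 = s6.
p ⊓ q = s6 and p ⊓ r = s6, so (p ⊓ q) ⊔ (p ⊓ r) = s6 ⊔ s6 = s6.
Equal: yes.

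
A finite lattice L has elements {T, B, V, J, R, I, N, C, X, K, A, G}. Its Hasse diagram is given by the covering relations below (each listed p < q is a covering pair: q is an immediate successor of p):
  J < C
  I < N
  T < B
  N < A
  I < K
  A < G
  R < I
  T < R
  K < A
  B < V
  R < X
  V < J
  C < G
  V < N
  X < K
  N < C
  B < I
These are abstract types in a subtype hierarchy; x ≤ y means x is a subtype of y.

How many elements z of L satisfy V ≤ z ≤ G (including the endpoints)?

The interval [V, G] = {A, C, G, J, N, V}, which has 6 elements.

6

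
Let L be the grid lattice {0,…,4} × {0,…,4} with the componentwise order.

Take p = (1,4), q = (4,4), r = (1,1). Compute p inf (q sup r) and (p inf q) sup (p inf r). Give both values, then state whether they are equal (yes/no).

q sup r = (4,4), so p inf (q sup r) = (1,4) inf (4,4) = (1,4).
p inf q = (1,4) and p inf r = (1,1), so (p inf q) sup (p inf r) = (1,4) sup (1,1) = (1,4).
Equal: yes.

(1,4); (1,4); yes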